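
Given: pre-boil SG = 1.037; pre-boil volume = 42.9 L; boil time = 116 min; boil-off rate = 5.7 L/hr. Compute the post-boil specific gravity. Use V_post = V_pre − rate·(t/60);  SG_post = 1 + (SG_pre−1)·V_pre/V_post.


V_post = 42.9 − 5.7·(116/60) = 31.8800
SG_post = 1 + (1.037 − 1)·42.9/31.8800

1.0498


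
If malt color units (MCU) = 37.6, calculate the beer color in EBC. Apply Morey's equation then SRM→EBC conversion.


SRM = 1.4922·MCU^0.6859;  EBC = SRM·1.97
SRM = 1.4922·37.6^0.6859 = 17.9576
EBC = 17.9576·1.97

35.3765 EBC


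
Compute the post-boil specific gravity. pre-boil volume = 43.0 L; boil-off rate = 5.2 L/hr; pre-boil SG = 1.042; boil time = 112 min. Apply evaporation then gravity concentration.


V_post = V_pre − rate·(t/60);  SG_post = 1 + (SG_pre−1)·V_pre/V_post
V_post = 43.0 − 5.2·(112/60) = 33.2933
SG_post = 1 + (1.042 − 1)·43.0/33.2933

1.0542


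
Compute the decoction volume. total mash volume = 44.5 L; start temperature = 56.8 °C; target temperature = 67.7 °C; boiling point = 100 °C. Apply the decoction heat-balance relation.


V_dec = V_total·(T_target − T_start)/(T_boil − T_start)
V_dec = 44.5·(67.7 − 56.8)/(100 − 56.8)

11.2280 L


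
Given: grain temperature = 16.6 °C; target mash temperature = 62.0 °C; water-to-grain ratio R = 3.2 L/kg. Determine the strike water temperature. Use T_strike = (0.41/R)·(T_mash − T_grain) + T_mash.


T_strike = (0.41/3.2)·(62.0 − 16.6) + 62.0

67.8169 °C


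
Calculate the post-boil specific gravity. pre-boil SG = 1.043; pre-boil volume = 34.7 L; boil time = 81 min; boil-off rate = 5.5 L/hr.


V_post = V_pre − rate·(t/60);  SG_post = 1 + (SG_pre−1)·V_pre/V_post
V_post = 34.7 − 5.5·(81/60) = 27.2750
SG_post = 1 + (1.043 − 1)·34.7/27.2750

1.0547


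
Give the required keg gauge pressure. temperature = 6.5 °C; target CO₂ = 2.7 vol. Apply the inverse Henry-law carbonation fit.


psi = vols/(0.01821 + 0.09011·e^(−0.04·T)) − 14.695
psi = 2.7/(0.01821 + 0.09011·e^(−0.04·6.5)) − 14.695

16.0955 psi


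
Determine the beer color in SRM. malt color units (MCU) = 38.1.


SRM = 1.4922 · MCU^0.6859
SRM = 1.4922 · 38.1^0.6859

18.1211 SRM


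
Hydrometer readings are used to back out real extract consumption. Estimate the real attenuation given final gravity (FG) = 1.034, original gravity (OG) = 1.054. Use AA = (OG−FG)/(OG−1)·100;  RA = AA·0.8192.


AA = (1.054 − 1.034)/(1.054 − 1)·100 = 37.0370
RA = 37.0370·0.8192

30.3407 %


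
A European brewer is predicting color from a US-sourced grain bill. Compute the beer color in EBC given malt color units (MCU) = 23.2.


SRM = 1.4922·MCU^0.6859;  EBC = SRM·1.97
SRM = 1.4922·23.2^0.6859 = 12.8948
EBC = 12.8948·1.97

25.4028 EBC


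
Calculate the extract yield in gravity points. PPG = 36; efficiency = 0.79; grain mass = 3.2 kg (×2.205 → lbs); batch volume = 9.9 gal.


points = lbs × PPG × eff / vol
lbs = 3.2 × 2.205 = 7.0560
points = 7.0560 × 36 × 0.79 / 9.9

20.2700 points


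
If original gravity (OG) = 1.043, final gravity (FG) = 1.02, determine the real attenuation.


AA = (OG−FG)/(OG−1)·100;  RA = AA·0.8192
AA = (1.043 − 1.02)/(1.043 − 1)·100 = 53.4884
RA = 53.4884·0.8192

43.8177 %


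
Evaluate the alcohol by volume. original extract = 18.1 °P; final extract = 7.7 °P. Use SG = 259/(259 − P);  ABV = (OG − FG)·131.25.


OG = 259/(259 − 18.1) = 1.0751
FG = 259/(259 − 7.7) = 1.0306
ABV = (1.0751 − 1.0306)·131.25

5.8399 % ABV


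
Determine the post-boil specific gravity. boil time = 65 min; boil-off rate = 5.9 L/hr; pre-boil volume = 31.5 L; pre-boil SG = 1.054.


V_post = V_pre − rate·(t/60);  SG_post = 1 + (SG_pre−1)·V_pre/V_post
V_post = 31.5 − 5.9·(65/60) = 25.1083
SG_post = 1 + (1.054 − 1)·31.5/25.1083

1.0677


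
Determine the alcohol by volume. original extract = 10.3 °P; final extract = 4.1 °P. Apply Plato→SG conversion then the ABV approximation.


SG = 259/(259 − P);  ABV = (OG − FG)·131.25
OG = 259/(259 − 10.3) = 1.0414
FG = 259/(259 − 4.1) = 1.0161
ABV = (1.0414 − 1.0161)·131.25

3.3246 % ABV


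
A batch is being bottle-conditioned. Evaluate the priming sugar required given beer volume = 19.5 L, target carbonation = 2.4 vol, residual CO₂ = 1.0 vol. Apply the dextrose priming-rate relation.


sugar = (target − residual)·4.0·V
sugar = (2.4 − 1.0)·4.0·19.5

109.2000 g


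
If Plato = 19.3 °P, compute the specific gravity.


SG = 259/(259 − P)
SG = 259/(259 − 19.3)

1.0805


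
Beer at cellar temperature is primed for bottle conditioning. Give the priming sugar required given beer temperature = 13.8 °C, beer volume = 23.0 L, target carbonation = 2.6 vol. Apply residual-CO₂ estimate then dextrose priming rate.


residual = 14.695·(0.01821 + 0.09011·e^(−0.04·T));  sugar = (target − residual)·4.0·V
residual = 14.695·(0.01821 + 0.09011·e^(−0.04·13.8)) = 1.0300
sugar = (2.6 − 1.0300)·4.0·23.0

144.4357 g


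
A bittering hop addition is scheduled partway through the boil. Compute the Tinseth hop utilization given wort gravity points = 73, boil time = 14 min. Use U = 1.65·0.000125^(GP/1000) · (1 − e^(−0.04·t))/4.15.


bigness = 1.65·0.000125^(73/1000) = 0.8562
boil_factor = (1 − e^(−0.04·14))/4.15 = 0.1033
U = 0.8562 · 0.1033

0.0885


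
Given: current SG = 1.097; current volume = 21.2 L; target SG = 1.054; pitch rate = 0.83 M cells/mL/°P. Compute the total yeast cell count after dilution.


V_w = V·((SG_c−1)/(SG_t−1)−1);  °P = 259 − 259/SG_t;  cells = rate·(V+V_w)·°P
V_w = 21.2·((1.097−1)/(1.054−1)−1) = 16.8815
V_final = 21.2 + 16.8815 = 38.0815
°P = 259 − 259/1.054 = 13.2694
cells = 0.83·38.0815·13.2694

419.4159 billion cells


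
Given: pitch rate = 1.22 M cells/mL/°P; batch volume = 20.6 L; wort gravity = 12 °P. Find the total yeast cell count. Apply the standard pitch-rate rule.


cells (billions) = rate · V_L · °P
cells = 1.22 · 20.6 · 12

301.5840 billion cells


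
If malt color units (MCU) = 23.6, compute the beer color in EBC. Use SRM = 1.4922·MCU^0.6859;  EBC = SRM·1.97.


SRM = 1.4922·23.6^0.6859 = 13.0469
EBC = 13.0469·1.97

25.7024 EBC


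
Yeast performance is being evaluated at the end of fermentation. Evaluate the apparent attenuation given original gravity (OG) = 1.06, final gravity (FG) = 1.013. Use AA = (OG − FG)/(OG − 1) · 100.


AA = (1.06 − 1.013)/(1.06 − 1) · 100

78.3333 %


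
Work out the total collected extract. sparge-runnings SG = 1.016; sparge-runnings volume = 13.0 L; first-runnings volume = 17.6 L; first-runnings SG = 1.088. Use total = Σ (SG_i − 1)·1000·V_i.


first = (1.088 − 1)·1000·17.6 = 1548.8000
sparge = (1.016 − 1)·1000·13.0 = 208.0000
total = 1548.8000 + 208.0000

1756.8000 gravity·L


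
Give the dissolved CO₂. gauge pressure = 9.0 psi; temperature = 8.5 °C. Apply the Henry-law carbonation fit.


vols = (P + 14.695)·(0.01821 + 0.09011·e^(−0.04·T))
vols = (9.0 + 14.695)·(0.01821 + 0.09011·e^(−0.04·8.5))

1.9512 volumes


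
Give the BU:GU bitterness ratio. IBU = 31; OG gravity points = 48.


BU:GU = IBU / OG_points
BU:GU = 31 / 48

0.6458


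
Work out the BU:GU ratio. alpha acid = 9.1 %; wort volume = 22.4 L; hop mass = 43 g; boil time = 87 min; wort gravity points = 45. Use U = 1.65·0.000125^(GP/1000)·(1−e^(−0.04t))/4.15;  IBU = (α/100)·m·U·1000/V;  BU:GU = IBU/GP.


U = 1.65·0.000125^(45/1000)·(1−e^(−0.04·87))/4.15 = 0.2572
IBU = (9.1/100)·43·0.2572·1000/22.4 = 44.9230
BU:GU = 44.9230/45

0.9983


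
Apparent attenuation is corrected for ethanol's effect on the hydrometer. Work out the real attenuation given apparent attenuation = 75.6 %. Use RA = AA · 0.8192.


RA = 75.6 · 0.8192

61.9315 %


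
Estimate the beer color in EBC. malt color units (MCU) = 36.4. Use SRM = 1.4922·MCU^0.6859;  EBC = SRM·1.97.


SRM = 1.4922·36.4^0.6859 = 17.5625
EBC = 17.5625·1.97

34.5981 EBC


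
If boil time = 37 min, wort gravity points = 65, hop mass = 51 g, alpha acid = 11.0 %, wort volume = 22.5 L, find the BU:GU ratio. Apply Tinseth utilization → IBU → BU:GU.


U = 1.65·0.000125^(GP/1000)·(1−e^(−0.04t))/4.15;  IBU = (α/100)·m·U·1000/V;  BU:GU = IBU/GP
U = 1.65·0.000125^(65/1000)·(1−e^(−0.04·37))/4.15 = 0.1712
IBU = (11.0/100)·51·0.1712·1000/22.5 = 42.6910
BU:GU = 42.6910/65

0.6568


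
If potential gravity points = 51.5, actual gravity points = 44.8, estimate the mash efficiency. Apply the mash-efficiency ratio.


efficiency = actual / potential × 100
efficiency = 44.8 / 51.5 × 100

86.9903 %


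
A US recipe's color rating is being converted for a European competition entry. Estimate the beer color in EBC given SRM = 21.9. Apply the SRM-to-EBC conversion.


EBC = SRM · 1.97
EBC = 21.9 · 1.97

43.1430 EBC


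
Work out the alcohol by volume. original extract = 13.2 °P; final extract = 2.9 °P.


SG = 259/(259 − P);  ABV = (OG − FG)·131.25
OG = 259/(259 − 13.2) = 1.0537
FG = 259/(259 − 2.9) = 1.0113
ABV = (1.0537 − 1.0113)·131.25

5.5622 % ABV


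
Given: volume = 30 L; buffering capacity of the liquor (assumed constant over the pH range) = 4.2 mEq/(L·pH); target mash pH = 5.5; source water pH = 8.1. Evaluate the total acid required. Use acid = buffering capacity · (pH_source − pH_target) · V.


acid = 4.2 · (8.1 − 5.5) · 30

327.6000 mEq


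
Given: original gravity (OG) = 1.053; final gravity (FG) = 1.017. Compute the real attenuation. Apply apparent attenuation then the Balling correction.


AA = (OG−FG)/(OG−1)·100;  RA = AA·0.8192
AA = (1.053 − 1.017)/(1.053 − 1)·100 = 67.9245
RA = 67.9245·0.8192

55.6438 %


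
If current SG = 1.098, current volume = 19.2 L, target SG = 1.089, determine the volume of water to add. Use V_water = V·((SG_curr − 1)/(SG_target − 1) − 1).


V_water = 19.2·((1.098 − 1)/(1.089 − 1) − 1)

1.9416 L


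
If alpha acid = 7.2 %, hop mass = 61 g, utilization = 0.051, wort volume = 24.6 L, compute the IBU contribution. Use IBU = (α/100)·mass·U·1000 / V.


IBU = (7.2/100)·61·0.051·1000 / 24.6

9.1054 IBU


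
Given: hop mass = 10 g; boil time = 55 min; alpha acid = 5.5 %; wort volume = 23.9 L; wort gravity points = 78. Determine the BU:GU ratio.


U = 1.65·0.000125^(GP/1000)·(1−e^(−0.04t))/4.15;  IBU = (α/100)·m·U·1000/V;  BU:GU = IBU/GP
U = 1.65·0.000125^(78/1000)·(1−e^(−0.04·55))/4.15 = 0.1754
IBU = (5.5/100)·10·0.1754·1000/23.9 = 4.0361
BU:GU = 4.0361/78

0.0517


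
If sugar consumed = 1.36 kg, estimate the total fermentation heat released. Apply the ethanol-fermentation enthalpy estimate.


Q = m_sugar · 590 kJ/kg
Q = 1.36 · 590

802.4000 kJ


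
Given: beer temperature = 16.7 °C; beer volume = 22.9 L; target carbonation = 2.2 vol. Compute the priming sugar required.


residual = 14.695·(0.01821 + 0.09011·e^(−0.04·T));  sugar = (target − residual)·4.0·V
residual = 14.695·(0.01821 + 0.09011·e^(−0.04·16.7)) = 0.9465
sugar = (2.2 − 0.9465)·4.0·22.9

114.8170 g


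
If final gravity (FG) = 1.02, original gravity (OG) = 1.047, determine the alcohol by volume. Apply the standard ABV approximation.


ABV = (OG − FG) · 131.25
ABV = (1.047 − 1.02) · 131.25

3.5437 % ABV


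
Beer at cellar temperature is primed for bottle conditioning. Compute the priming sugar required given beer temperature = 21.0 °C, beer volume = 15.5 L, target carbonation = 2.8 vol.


residual = 14.695·(0.01821 + 0.09011·e^(−0.04·T));  sugar = (target − residual)·4.0·V
residual = 14.695·(0.01821 + 0.09011·e^(−0.04·21.0)) = 0.8393
sugar = (2.8 − 0.8393)·4.0·15.5

121.5663 g


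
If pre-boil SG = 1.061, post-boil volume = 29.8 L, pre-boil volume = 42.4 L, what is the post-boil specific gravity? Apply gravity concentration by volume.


SG_post = 1 + (SG_pre − 1)·V_pre/V_post
pts_pre = (1.061 − 1)·1000 = 61.0000
pts_post = 61.0000·42.4/29.8 = 86.7919
SG_post = 1 + 86.7919/1000

1.0868


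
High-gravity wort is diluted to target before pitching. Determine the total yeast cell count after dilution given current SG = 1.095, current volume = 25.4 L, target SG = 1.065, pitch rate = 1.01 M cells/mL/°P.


V_w = V·((SG_c−1)/(SG_t−1)−1);  °P = 259 − 259/SG_t;  cells = rate·(V+V_w)·°P
V_w = 25.4·((1.095−1)/(1.065−1)−1) = 11.7231
V_final = 25.4 + 11.7231 = 37.1231
°P = 259 − 259/1.065 = 15.8075
cells = 1.01·37.1231·15.8075

592.6917 billion cells


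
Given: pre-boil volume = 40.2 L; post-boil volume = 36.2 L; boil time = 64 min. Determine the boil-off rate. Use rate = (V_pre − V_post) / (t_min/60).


rate = (40.2 − 36.2) / (64/60)

3.7500 L/hr


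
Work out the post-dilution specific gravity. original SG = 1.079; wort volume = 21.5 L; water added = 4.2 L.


SG_new = 1 + (SG_old − 1)·V_old/(V_old + V_water)
pts = (1.079 − 1)·1000·21.5/(21.5 + 4.2) = 66.0895
SG_new = 1 + 66.0895/1000

1.0661


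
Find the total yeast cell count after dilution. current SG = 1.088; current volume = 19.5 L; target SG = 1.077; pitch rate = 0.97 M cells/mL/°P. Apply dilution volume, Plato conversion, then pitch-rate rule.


V_w = V·((SG_c−1)/(SG_t−1)−1);  °P = 259 − 259/SG_t;  cells = rate·(V+V_w)·°P
V_w = 19.5·((1.088−1)/(1.077−1)−1) = 2.7857
V_final = 19.5 + 2.7857 = 22.2857
°P = 259 − 259/1.077 = 18.5172
cells = 0.97·22.2857·18.5172

400.2885 billion cells


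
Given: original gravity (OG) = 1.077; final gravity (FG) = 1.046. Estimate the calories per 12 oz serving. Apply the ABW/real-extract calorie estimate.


ABW = (OG−FG)·131.25·0.79/FG;  °P = 259 − 259/SG (for OG→OE and FG→AE);  RE = 0.1808·OE + 0.8192·AE;  Cal = (6.9·ABW + 4·(RE−0.1))·FG·3.55
ABW = (1.077 − 1.046)·131.25·0.79/1.046 = 3.0730
OE = 259 − 259/1.077 = 18.5172 °P
AE = 259 − 259/1.046 = 11.3901 °P
RE = 0.1808·18.5172 + 0.8192·11.3901 = 12.6786 °P
Cal = (6.9·3.0730 + 4·(12.6786−0.1))·1.046·3.55

265.5677 kcal


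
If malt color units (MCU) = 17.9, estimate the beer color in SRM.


SRM = 1.4922 · MCU^0.6859
SRM = 1.4922 · 17.9^0.6859

10.7934 SRM


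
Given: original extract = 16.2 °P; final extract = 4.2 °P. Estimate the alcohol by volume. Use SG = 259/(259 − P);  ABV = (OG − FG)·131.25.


OG = 259/(259 − 16.2) = 1.0667
FG = 259/(259 − 4.2) = 1.0165
ABV = (1.0667 − 1.0165)·131.25

6.5937 % ABV


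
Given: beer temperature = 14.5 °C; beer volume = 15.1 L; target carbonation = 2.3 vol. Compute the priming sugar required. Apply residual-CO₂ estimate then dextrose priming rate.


residual = 14.695·(0.01821 + 0.09011·e^(−0.04·T));  sugar = (target − residual)·4.0·V
residual = 14.695·(0.01821 + 0.09011·e^(−0.04·14.5)) = 1.0090
sugar = (2.3 − 1.0090)·4.0·15.1

77.9767 g


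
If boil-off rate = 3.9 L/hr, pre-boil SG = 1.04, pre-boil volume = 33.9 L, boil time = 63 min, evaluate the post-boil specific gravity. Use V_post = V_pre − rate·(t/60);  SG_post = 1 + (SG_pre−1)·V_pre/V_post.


V_post = 33.9 − 3.9·(63/60) = 29.8050
SG_post = 1 + (1.04 − 1)·33.9/29.8050

1.0455


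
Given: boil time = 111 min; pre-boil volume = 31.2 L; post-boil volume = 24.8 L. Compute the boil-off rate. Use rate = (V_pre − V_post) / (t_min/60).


rate = (31.2 − 24.8) / (111/60)

3.4595 L/hr


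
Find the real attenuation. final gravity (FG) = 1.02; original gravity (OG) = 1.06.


AA = (OG−FG)/(OG−1)·100;  RA = AA·0.8192
AA = (1.06 − 1.02)/(1.06 − 1)·100 = 66.6667
RA = 66.6667·0.8192

54.6133 %


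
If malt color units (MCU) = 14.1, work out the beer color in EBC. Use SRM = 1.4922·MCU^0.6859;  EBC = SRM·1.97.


SRM = 1.4922·14.1^0.6859 = 9.1638
EBC = 9.1638·1.97

18.0527 EBC


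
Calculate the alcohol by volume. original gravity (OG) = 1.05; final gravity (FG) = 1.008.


ABV = (OG − FG) · 131.25
ABV = (1.05 − 1.008) · 131.25

5.5125 % ABV


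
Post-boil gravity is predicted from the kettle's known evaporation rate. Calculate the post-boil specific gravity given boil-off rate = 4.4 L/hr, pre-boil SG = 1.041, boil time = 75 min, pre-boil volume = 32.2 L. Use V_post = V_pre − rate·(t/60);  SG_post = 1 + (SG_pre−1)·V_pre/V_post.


V_post = 32.2 − 4.4·(75/60) = 26.7000
SG_post = 1 + (1.041 − 1)·32.2/26.7000

1.0494


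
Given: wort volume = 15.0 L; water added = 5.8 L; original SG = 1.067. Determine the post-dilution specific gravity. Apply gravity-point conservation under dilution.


SG_new = 1 + (SG_old − 1)·V_old/(V_old + V_water)
pts = (1.067 − 1)·1000·15.0/(15.0 + 5.8) = 48.3173
SG_new = 1 + 48.3173/1000

1.0483


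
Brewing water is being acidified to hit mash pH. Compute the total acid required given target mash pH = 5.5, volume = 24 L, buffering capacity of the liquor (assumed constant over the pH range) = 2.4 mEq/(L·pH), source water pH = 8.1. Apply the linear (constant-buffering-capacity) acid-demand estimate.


acid = buffering capacity · (pH_source − pH_target) · V
acid = 2.4 · (8.1 − 5.5) · 24

149.7600 mEq


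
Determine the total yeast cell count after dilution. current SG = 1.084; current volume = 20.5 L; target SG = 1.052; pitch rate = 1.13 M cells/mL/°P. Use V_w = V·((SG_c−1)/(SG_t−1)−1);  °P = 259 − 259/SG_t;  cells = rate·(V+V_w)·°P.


V_w = 20.5·((1.084−1)/(1.052−1)−1) = 12.6154
V_final = 20.5 + 12.6154 = 33.1154
°P = 259 − 259/1.052 = 12.8023
cells = 1.13·33.1154·12.8023

479.0663 billion cells


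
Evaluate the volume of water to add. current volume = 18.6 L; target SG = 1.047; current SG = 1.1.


V_water = V·((SG_curr − 1)/(SG_target − 1) − 1)
V_water = 18.6·((1.1 − 1)/(1.047 − 1) − 1)

20.9745 L


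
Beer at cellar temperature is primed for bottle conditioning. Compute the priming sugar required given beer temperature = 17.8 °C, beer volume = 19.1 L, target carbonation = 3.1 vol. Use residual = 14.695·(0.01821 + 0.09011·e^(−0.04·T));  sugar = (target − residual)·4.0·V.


residual = 14.695·(0.01821 + 0.09011·e^(−0.04·17.8)) = 0.9173
sugar = (3.1 − 0.9173)·4.0·19.1

166.7572 g


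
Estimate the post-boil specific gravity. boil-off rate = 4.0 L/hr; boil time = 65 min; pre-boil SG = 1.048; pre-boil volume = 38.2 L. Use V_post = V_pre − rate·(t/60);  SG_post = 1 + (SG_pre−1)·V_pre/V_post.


V_post = 38.2 − 4.0·(65/60) = 33.8667
SG_post = 1 + (1.048 − 1)·38.2/33.8667

1.0541


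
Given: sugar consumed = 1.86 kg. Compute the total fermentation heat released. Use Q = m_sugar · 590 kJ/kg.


Q = 1.86 · 590

1097.4000 kJ


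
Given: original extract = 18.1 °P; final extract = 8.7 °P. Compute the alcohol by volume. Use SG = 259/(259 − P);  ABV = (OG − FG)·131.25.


OG = 259/(259 − 18.1) = 1.0751
FG = 259/(259 − 8.7) = 1.0348
ABV = (1.0751 − 1.0348)·131.25

5.2994 % ABV


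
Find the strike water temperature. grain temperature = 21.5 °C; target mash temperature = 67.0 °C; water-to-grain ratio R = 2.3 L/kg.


T_strike = (0.41/R)·(T_mash − T_grain) + T_mash
T_strike = (0.41/2.3)·(67.0 − 21.5) + 67.0

75.1109 °C


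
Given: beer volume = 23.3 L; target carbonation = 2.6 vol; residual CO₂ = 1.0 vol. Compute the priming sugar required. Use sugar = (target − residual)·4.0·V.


sugar = (2.6 − 1.0)·4.0·23.3

149.1200 g


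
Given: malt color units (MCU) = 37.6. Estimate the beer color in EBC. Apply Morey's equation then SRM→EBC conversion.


SRM = 1.4922·MCU^0.6859;  EBC = SRM·1.97
SRM = 1.4922·37.6^0.6859 = 17.9576
EBC = 17.9576·1.97

35.3765 EBC


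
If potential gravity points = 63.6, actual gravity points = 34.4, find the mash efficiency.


efficiency = actual / potential × 100
efficiency = 34.4 / 63.6 × 100

54.0881 %


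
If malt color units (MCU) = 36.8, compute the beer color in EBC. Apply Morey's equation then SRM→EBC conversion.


SRM = 1.4922·MCU^0.6859;  EBC = SRM·1.97
SRM = 1.4922·36.8^0.6859 = 17.6947
EBC = 17.6947·1.97

34.8585 EBC


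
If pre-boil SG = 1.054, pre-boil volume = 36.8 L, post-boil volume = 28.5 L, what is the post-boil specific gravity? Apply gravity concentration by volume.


SG_post = 1 + (SG_pre − 1)·V_pre/V_post
pts_pre = (1.054 − 1)·1000 = 54.0000
pts_post = 54.0000·36.8/28.5 = 69.7263
SG_post = 1 + 69.7263/1000

1.0697


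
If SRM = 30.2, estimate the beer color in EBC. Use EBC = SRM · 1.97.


EBC = 30.2 · 1.97

59.4940 EBC


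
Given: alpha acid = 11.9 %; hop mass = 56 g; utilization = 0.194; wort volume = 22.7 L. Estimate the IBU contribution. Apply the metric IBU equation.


IBU = (α/100)·mass·U·1000 / V
IBU = (11.9/100)·56·0.194·1000 / 22.7

56.9522 IBU


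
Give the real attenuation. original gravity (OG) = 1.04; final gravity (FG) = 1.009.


AA = (OG−FG)/(OG−1)·100;  RA = AA·0.8192
AA = (1.04 − 1.009)/(1.04 − 1)·100 = 77.5000
RA = 77.5000·0.8192

63.4880 %


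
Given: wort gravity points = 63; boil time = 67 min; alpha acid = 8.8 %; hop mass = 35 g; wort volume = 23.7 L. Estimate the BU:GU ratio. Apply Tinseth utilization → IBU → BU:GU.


U = 1.65·0.000125^(GP/1000)·(1−e^(−0.04t))/4.15;  IBU = (α/100)·m·U·1000/V;  BU:GU = IBU/GP
U = 1.65·0.000125^(63/1000)·(1−e^(−0.04·67))/4.15 = 0.2102
IBU = (8.8/100)·35·0.2102·1000/23.7 = 27.3210
BU:GU = 27.3210/63

0.4337


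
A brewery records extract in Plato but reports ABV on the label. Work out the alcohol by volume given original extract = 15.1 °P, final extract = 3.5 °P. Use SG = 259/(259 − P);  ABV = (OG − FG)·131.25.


OG = 259/(259 − 15.1) = 1.0619
FG = 259/(259 − 3.5) = 1.0137
ABV = (1.0619 − 1.0137)·131.25

6.3278 % ABV


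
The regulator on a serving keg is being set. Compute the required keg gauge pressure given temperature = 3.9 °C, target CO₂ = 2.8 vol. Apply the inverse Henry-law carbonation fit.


psi = vols/(0.01821 + 0.09011·e^(−0.04·T)) − 14.695
psi = 2.8/(0.01821 + 0.09011·e^(−0.04·3.9)) − 14.695

14.6845 psi


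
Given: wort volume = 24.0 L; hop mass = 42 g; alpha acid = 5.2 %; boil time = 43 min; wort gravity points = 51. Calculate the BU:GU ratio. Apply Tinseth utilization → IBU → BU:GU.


U = 1.65·0.000125^(GP/1000)·(1−e^(−0.04t))/4.15;  IBU = (α/100)·m·U·1000/V;  BU:GU = IBU/GP
U = 1.65·0.000125^(51/1000)·(1−e^(−0.04·43))/4.15 = 0.2064
IBU = (5.2/100)·42·0.2064·1000/24.0 = 18.7814
BU:GU = 18.7814/51

0.3683


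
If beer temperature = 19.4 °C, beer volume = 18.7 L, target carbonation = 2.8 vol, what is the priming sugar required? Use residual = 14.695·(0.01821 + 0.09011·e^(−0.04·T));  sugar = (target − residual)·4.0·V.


residual = 14.695·(0.01821 + 0.09011·e^(−0.04·19.4)) = 0.8770
sugar = (2.8 − 0.8770)·4.0·18.7

143.8378 g


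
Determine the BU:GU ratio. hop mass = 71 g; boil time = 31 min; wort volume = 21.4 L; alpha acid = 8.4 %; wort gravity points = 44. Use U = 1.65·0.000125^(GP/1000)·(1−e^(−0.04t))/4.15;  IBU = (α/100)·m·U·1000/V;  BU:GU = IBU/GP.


U = 1.65·0.000125^(44/1000)·(1−e^(−0.04·31))/4.15 = 0.1903
IBU = (8.4/100)·71·0.1903·1000/21.4 = 53.0223
BU:GU = 53.0223/44

1.2051


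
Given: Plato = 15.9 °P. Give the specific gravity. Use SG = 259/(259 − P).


SG = 259/(259 − 15.9)

1.0654


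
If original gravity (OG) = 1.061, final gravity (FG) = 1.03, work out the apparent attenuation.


AA = (OG − FG)/(OG − 1) · 100
AA = (1.061 − 1.03)/(1.061 − 1) · 100

50.8197 %


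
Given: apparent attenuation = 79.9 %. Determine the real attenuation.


RA = AA · 0.8192
RA = 79.9 · 0.8192

65.4541 %


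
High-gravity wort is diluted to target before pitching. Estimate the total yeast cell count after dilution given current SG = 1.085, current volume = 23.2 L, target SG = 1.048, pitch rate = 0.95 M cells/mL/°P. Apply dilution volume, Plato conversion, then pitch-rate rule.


V_w = V·((SG_c−1)/(SG_t−1)−1);  °P = 259 − 259/SG_t;  cells = rate·(V+V_w)·°P
V_w = 23.2·((1.085−1)/(1.048−1)−1) = 17.8833
V_final = 23.2 + 17.8833 = 41.0833
°P = 259 − 259/1.048 = 11.8626
cells = 0.95·41.0833·11.8626

462.9872 billion cells


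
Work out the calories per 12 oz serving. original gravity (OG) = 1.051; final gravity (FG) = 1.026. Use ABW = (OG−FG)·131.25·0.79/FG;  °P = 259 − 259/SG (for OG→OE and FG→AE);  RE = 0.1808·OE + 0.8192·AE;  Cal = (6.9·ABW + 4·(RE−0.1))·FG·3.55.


ABW = (1.051 − 1.026)·131.25·0.79/1.026 = 2.5265
OE = 259 − 259/1.051 = 12.5680 °P
AE = 259 − 259/1.026 = 6.5634 °P
RE = 0.1808·12.5680 + 0.8192·6.5634 = 7.6490 °P
Cal = (6.9·2.5265 + 4·(7.6490−0.1))·1.026·3.55

173.4785 kcal


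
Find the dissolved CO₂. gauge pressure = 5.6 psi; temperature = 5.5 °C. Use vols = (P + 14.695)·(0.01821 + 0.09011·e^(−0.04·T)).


vols = (5.6 + 14.695)·(0.01821 + 0.09011·e^(−0.04·5.5))

1.8372 volumes


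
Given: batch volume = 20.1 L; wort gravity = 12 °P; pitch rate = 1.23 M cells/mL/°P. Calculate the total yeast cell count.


cells (billions) = rate · V_L · °P
cells = 1.23 · 20.1 · 12

296.6760 billion cells


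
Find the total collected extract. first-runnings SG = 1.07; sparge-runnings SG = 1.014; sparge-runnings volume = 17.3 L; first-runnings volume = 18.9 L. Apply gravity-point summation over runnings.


total = Σ (SG_i − 1)·1000·V_i
first = (1.07 − 1)·1000·18.9 = 1323.0000
sparge = (1.014 − 1)·1000·17.3 = 242.2000
total = 1323.0000 + 242.2000

1565.2000 gravity·L


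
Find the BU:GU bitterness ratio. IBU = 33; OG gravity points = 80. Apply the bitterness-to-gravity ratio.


BU:GU = IBU / OG_points
BU:GU = 33 / 80

0.4125


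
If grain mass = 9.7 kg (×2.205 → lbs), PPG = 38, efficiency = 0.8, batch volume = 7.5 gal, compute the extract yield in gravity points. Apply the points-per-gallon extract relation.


points = lbs × PPG × eff / vol
lbs = 9.7 × 2.205 = 21.3885
points = 21.3885 × 38 × 0.8 / 7.5

86.6947 points


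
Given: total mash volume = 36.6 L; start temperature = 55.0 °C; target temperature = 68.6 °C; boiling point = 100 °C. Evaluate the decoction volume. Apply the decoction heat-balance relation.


V_dec = V_total·(T_target − T_start)/(T_boil − T_start)
V_dec = 36.6·(68.6 − 55.0)/(100 − 55.0)

11.0613 L


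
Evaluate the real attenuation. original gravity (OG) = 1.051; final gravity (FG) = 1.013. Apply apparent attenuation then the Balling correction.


AA = (OG−FG)/(OG−1)·100;  RA = AA·0.8192
AA = (1.051 − 1.013)/(1.051 − 1)·100 = 74.5098
RA = 74.5098·0.8192

61.0384 %


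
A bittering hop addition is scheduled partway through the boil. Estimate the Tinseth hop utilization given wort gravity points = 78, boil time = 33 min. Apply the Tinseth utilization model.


U = 1.65·0.000125^(GP/1000) · (1 − e^(−0.04·t))/4.15
bigness = 1.65·0.000125^(78/1000) = 0.8185
boil_factor = (1 − e^(−0.04·33))/4.15 = 0.1766
U = 0.8185 · 0.1766

0.1446


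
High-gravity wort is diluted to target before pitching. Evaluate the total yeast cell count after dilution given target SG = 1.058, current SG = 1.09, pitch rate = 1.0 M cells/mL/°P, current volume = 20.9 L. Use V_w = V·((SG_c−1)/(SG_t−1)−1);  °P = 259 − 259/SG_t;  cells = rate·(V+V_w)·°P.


V_w = 20.9·((1.09−1)/(1.058−1)−1) = 11.5310
V_final = 20.9 + 11.5310 = 32.4310
°P = 259 − 259/1.058 = 14.1985
cells = 1.0·32.4310·14.1985

460.4716 billion cells


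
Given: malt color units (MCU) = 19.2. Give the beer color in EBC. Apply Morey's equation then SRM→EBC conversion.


SRM = 1.4922·MCU^0.6859;  EBC = SRM·1.97
SRM = 1.4922·19.2^0.6859 = 11.3251
EBC = 11.3251·1.97

22.3105 EBC


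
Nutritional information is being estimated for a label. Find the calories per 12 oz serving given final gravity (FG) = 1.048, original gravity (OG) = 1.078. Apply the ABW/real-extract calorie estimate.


ABW = (OG−FG)·131.25·0.79/FG;  °P = 259 − 259/SG (for OG→OE and FG→AE);  RE = 0.1808·OE + 0.8192·AE;  Cal = (6.9·ABW + 4·(RE−0.1))·FG·3.55
ABW = (1.078 − 1.048)·131.25·0.79/1.048 = 2.9682
OE = 259 − 259/1.078 = 18.7403 °P
AE = 259 − 259/1.048 = 11.8626 °P
RE = 0.1808·18.7403 + 0.8192·11.8626 = 13.1061 °P
Cal = (6.9·2.9682 + 4·(13.1061−0.1))·1.048·3.55

269.7460 kcal


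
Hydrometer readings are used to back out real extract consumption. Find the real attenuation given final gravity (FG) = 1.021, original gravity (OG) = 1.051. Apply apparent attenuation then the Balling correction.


AA = (OG−FG)/(OG−1)·100;  RA = AA·0.8192
AA = (1.051 − 1.021)/(1.051 − 1)·100 = 58.8235
RA = 58.8235·0.8192

48.1882 %


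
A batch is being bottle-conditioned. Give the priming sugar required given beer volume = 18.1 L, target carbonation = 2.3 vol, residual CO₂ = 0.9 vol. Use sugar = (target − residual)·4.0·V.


sugar = (2.3 − 0.9)·4.0·18.1

101.3600 g


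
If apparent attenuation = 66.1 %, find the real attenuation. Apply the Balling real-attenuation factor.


RA = AA · 0.8192
RA = 66.1 · 0.8192

54.1491 %


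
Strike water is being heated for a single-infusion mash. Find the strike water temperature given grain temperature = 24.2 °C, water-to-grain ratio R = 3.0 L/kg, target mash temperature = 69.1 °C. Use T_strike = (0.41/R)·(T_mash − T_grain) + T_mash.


T_strike = (0.41/3.0)·(69.1 − 24.2) + 69.1

75.2363 °C


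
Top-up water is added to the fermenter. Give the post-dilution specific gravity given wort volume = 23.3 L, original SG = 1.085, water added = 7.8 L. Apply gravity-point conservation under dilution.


SG_new = 1 + (SG_old − 1)·V_old/(V_old + V_water)
pts = (1.085 − 1)·1000·23.3/(23.3 + 7.8) = 63.6817
SG_new = 1 + 63.6817/1000

1.0637


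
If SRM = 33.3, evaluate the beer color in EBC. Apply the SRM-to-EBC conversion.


EBC = SRM · 1.97
EBC = 33.3 · 1.97

65.6010 EBC


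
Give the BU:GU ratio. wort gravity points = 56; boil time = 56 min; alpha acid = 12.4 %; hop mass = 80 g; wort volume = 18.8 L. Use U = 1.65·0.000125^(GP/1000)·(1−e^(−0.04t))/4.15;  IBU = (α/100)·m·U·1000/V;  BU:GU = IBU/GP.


U = 1.65·0.000125^(56/1000)·(1−e^(−0.04·56))/4.15 = 0.2148
IBU = (12.4/100)·80·0.2148·1000/18.8 = 113.3265
BU:GU = 113.3265/56

2.0237


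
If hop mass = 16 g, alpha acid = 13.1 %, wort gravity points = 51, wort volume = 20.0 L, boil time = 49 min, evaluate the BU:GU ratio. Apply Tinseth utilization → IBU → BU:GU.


U = 1.65·0.000125^(GP/1000)·(1−e^(−0.04t))/4.15;  IBU = (α/100)·m·U·1000/V;  BU:GU = IBU/GP
U = 1.65·0.000125^(51/1000)·(1−e^(−0.04·49))/4.15 = 0.2160
IBU = (13.1/100)·16·0.2160·1000/20.0 = 22.6362
BU:GU = 22.6362/51

0.4438


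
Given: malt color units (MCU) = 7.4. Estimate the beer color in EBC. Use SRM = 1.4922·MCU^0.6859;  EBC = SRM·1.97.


SRM = 1.4922·7.4^0.6859 = 5.8889
EBC = 5.8889·1.97

11.6011 EBC


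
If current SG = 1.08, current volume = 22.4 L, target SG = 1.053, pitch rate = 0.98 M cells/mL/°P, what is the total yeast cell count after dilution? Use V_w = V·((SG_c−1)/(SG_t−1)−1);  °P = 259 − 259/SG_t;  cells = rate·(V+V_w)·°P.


V_w = 22.4·((1.08−1)/(1.053−1)−1) = 11.4113
V_final = 22.4 + 11.4113 = 33.8113
°P = 259 − 259/1.053 = 13.0361
cells = 0.98·33.8113·13.0361

431.9520 billion cells


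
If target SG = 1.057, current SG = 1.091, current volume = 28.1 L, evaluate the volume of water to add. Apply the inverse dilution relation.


V_water = V·((SG_curr − 1)/(SG_target − 1) − 1)
V_water = 28.1·((1.091 − 1)/(1.057 − 1) − 1)

16.7614 L


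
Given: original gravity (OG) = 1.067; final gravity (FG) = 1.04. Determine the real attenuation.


AA = (OG−FG)/(OG−1)·100;  RA = AA·0.8192
AA = (1.067 − 1.04)/(1.067 − 1)·100 = 40.2985
RA = 40.2985·0.8192

33.0125 %


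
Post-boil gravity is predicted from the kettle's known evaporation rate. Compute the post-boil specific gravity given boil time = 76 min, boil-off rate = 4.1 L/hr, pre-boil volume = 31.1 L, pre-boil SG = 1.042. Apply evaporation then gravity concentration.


V_post = V_pre − rate·(t/60);  SG_post = 1 + (SG_pre−1)·V_pre/V_post
V_post = 31.1 − 4.1·(76/60) = 25.9067
SG_post = 1 + (1.042 − 1)·31.1/25.9067

1.0504


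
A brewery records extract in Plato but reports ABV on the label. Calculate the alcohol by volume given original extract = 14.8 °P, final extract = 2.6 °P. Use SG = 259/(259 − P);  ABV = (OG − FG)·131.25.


OG = 259/(259 − 14.8) = 1.0606
FG = 259/(259 − 2.6) = 1.0101
ABV = (1.0606 − 1.0101)·131.25

6.6236 % ABV


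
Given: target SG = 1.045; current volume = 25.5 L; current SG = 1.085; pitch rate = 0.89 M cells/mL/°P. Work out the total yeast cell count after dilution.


V_w = V·((SG_c−1)/(SG_t−1)−1);  °P = 259 − 259/SG_t;  cells = rate·(V+V_w)·°P
V_w = 25.5·((1.085−1)/(1.045−1)−1) = 22.6667
V_final = 25.5 + 22.6667 = 48.1667
°P = 259 − 259/1.045 = 11.1531
cells = 0.89·48.1667·11.1531

478.1152 billion cells


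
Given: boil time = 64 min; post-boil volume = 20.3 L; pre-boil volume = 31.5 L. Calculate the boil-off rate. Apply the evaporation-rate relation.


rate = (V_pre − V_post) / (t_min/60)
rate = (31.5 − 20.3) / (64/60)

10.5000 L/hr


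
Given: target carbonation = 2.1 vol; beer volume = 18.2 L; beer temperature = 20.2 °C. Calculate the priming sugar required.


residual = 14.695·(0.01821 + 0.09011·e^(−0.04·T));  sugar = (target − residual)·4.0·V
residual = 14.695·(0.01821 + 0.09011·e^(−0.04·20.2)) = 0.8578
sugar = (2.1 − 0.8578)·4.0·18.2

90.4291 g


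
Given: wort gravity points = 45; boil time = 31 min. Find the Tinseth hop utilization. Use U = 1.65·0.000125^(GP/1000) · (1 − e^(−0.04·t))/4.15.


bigness = 1.65·0.000125^(45/1000) = 1.1011
boil_factor = (1 − e^(−0.04·31))/4.15 = 0.1712
U = 1.1011 · 0.1712

0.1886


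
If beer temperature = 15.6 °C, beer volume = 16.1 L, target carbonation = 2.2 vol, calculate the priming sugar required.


residual = 14.695·(0.01821 + 0.09011·e^(−0.04·T));  sugar = (target − residual)·4.0·V
residual = 14.695·(0.01821 + 0.09011·e^(−0.04·15.6)) = 0.9771
sugar = (2.2 − 0.9771)·4.0·16.1

78.7560 g


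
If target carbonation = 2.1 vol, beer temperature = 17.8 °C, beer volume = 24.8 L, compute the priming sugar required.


residual = 14.695·(0.01821 + 0.09011·e^(−0.04·T));  sugar = (target − residual)·4.0·V
residual = 14.695·(0.01821 + 0.09011·e^(−0.04·17.8)) = 0.9173
sugar = (2.1 − 0.9173)·4.0·24.8

117.3225 g


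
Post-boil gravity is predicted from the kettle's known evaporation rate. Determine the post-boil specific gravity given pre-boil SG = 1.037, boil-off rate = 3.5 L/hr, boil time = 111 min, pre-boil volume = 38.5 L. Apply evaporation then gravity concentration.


V_post = V_pre − rate·(t/60);  SG_post = 1 + (SG_pre−1)·V_pre/V_post
V_post = 38.5 − 3.5·(111/60) = 32.0250
SG_post = 1 + (1.037 − 1)·38.5/32.0250

1.0445


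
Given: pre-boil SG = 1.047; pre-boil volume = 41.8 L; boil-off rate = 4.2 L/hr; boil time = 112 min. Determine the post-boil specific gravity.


V_post = V_pre − rate·(t/60);  SG_post = 1 + (SG_pre−1)·V_pre/V_post
V_post = 41.8 − 4.2·(112/60) = 33.9600
SG_post = 1 + (1.047 − 1)·41.8/33.9600

1.0579


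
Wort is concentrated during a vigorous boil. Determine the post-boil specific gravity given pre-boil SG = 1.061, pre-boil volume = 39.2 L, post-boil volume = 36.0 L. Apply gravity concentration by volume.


SG_post = 1 + (SG_pre − 1)·V_pre/V_post
pts_pre = (1.061 − 1)·1000 = 61.0000
pts_post = 61.0000·39.2/36.0 = 66.4222
SG_post = 1 + 66.4222/1000

1.0664


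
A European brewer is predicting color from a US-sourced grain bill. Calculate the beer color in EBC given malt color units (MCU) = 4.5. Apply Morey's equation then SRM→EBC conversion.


SRM = 1.4922·MCU^0.6859;  EBC = SRM·1.97
SRM = 1.4922·4.5^0.6859 = 4.1866
EBC = 4.1866·1.97

8.2477 EBC


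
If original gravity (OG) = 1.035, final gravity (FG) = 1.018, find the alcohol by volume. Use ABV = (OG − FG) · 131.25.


ABV = (1.035 − 1.018) · 131.25

2.2312 % ABV


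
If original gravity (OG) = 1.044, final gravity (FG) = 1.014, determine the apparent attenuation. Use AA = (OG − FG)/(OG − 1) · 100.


AA = (1.044 − 1.014)/(1.044 − 1) · 100

68.1818 %


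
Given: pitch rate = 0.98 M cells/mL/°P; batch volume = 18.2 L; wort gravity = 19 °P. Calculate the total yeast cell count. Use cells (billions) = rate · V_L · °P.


cells = 0.98 · 18.2 · 19

338.8840 billion cells


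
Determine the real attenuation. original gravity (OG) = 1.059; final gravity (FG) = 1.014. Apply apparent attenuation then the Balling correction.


AA = (OG−FG)/(OG−1)·100;  RA = AA·0.8192
AA = (1.059 − 1.014)/(1.059 − 1)·100 = 76.2712
RA = 76.2712·0.8192

62.4814 %


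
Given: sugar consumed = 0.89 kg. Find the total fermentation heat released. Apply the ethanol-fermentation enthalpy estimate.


Q = m_sugar · 590 kJ/kg
Q = 0.89 · 590

525.1000 kJ


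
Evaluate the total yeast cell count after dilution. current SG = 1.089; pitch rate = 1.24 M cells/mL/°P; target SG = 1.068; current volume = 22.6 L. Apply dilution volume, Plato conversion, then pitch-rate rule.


V_w = V·((SG_c−1)/(SG_t−1)−1);  °P = 259 − 259/SG_t;  cells = rate·(V+V_w)·°P
V_w = 22.6·((1.089−1)/(1.068−1)−1) = 6.9794
V_final = 22.6 + 6.9794 = 29.5794
°P = 259 − 259/1.068 = 16.4906
cells = 1.24·29.5794·16.4906

604.8513 billion cells


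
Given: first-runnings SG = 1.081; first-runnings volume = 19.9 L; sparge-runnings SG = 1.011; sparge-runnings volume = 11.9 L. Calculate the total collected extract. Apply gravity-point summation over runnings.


total = Σ (SG_i − 1)·1000·V_i
first = (1.081 − 1)·1000·19.9 = 1611.9000
sparge = (1.011 − 1)·1000·11.9 = 130.9000
total = 1611.9000 + 130.9000

1742.8000 gravity·L


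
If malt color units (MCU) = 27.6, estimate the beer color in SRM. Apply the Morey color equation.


SRM = 1.4922 · MCU^0.6859
SRM = 1.4922 · 27.6^0.6859

14.5260 SRM


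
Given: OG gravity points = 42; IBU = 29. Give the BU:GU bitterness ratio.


BU:GU = IBU / OG_points
BU:GU = 29 / 42

0.6905


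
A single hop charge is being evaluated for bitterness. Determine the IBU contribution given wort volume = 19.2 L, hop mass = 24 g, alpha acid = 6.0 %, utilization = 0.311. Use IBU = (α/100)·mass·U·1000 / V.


IBU = (6.0/100)·24·0.311·1000 / 19.2

23.3250 IBU


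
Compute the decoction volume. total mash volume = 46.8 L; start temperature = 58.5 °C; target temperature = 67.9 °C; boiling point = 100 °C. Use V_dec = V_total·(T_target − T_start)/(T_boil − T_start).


V_dec = 46.8·(67.9 − 58.5)/(100 − 58.5)

10.6005 L


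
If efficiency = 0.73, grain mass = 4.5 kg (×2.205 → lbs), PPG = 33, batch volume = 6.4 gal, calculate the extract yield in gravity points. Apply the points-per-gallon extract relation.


points = lbs × PPG × eff / vol
lbs = 4.5 × 2.205 = 9.9225
points = 9.9225 × 33 × 0.73 / 6.4

37.3489 points


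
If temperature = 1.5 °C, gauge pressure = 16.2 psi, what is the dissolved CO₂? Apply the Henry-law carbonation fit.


vols = (P + 14.695)·(0.01821 + 0.09011·e^(−0.04·T))
vols = (16.2 + 14.695)·(0.01821 + 0.09011·e^(−0.04·1.5))

3.1844 volumes


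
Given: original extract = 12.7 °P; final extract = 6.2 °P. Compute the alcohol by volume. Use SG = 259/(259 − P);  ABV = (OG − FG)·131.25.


OG = 259/(259 − 12.7) = 1.0516
FG = 259/(259 − 6.2) = 1.0245
ABV = (1.0516 − 1.0245)·131.25

3.5487 % ABV
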